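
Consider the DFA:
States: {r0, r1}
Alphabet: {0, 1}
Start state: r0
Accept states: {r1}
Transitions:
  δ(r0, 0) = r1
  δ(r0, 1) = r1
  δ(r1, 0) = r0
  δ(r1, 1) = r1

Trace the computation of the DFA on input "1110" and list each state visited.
read '1': r0 → r1
  read '1': r1 → r1
  read '1': r1 → r1
  read '0': r1 → r0
r0 -> r1 -> r1 -> r1 -> r0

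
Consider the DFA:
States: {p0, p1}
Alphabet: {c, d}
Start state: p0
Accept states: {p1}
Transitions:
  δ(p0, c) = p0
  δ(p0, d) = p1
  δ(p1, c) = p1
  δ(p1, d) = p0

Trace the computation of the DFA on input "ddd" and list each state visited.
read 'd': p0 → p1
  read 'd': p1 → p0
  read 'd': p0 → p1
p0 -> p1 -> p0 -> p1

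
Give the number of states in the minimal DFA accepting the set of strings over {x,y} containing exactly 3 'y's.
By Myhill–Nerode, count the distinguishable equivalence classes: 5 classes — having seen 0, 1, …, 3, or >3 copies of 'y'; the count-3 class is the only accepting one and >3 is dead.
5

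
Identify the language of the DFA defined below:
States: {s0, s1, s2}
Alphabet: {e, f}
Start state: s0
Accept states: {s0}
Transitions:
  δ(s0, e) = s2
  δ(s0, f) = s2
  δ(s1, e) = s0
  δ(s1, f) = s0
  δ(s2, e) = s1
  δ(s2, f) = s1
Testing a few strings:
  'f' → reject
  'efee' → reject
  'feff' → reject
  'efff' → reject
State roles: s0=length ≡ 0 (mod 3); s1=length ≡ 2 (mod 3); s2=length ≡ 1 (mod 3)
All strings over {e,f} whose length is a multiple of 3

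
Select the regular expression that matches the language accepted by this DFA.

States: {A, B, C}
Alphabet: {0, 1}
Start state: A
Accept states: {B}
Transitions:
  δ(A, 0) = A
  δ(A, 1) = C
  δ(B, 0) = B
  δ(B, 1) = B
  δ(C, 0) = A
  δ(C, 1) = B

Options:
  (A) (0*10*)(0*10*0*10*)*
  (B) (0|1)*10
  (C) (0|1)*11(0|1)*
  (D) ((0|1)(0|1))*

Check each option against the DFA on short strings; one disagreement eliminates an option:
  (A) (0*10*)(0*10*0*10*)*: on '1' the DFA goes A → C and rejects (C ∉ Accept), but the regex matches it → eliminate
  (B) (0|1)*10: on '10' the DFA goes A → C → A and rejects (A ∉ Accept), but the regex matches it → eliminate
  (C) (0|1)*11(0|1)*: agrees with the DFA on every string of length ≤ 6
  (D) ((0|1)(0|1))*: on ε the DFA stays in A and rejects (A ∉ Accept), but the regex matches it → eliminate
Only (C) is consistent with the DFA.
(C) (0|1)*11(0|1)*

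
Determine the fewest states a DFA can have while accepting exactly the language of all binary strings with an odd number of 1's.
By Myhill–Nerode, count the distinguishable equivalence classes: two classes — parity of the count of 1's.
2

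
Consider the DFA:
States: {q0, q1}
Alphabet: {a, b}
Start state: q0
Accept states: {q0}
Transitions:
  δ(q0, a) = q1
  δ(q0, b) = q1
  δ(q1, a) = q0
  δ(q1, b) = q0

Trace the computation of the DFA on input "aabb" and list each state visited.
read 'a': q0 → q1
  read 'a': q1 → q0
  read 'b': q0 → q1
  read 'b': q1 → q0
q0 -> q1 -> q0 -> q1 -> q0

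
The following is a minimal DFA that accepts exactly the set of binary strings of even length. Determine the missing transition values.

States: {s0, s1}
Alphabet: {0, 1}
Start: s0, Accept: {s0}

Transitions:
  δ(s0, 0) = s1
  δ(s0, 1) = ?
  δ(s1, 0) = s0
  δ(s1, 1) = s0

From the language and accept set, identify what each state tracks — s0: even length so far; s1: odd length so far.
Each missing δ(q, a) is the state matching the new tracked value after reading a.
δ(s0, 1) = s1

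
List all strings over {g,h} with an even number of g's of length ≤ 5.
ε, h, gg, hh, ggh, ghg, hgg, hhh, gggg, gghh, ghgh, ghhg, hggh, hghg, hhgg, hhhh, ggggh, ggghg, gghgg, gghhh, ghggg, ghghh, ghhgh, ghhhg, hgggg, hgghh, hghgh, hghhg, hhggh, hhghg, hhhgg, hhhhh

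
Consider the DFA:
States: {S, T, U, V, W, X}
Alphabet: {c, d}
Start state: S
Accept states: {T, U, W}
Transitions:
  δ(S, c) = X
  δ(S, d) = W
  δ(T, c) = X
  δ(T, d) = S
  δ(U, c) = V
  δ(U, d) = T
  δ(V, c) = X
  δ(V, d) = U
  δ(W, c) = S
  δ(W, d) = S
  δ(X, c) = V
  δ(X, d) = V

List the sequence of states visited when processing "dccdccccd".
read 'd': S → W
  read 'c': W → S
  read 'c': S → X
  read 'd': X → V
  read 'c': V → X
  read 'c': X → V
  read 'c': V → X
  read 'c': X → V
  read 'd': V → U
S -> W -> S -> X -> V -> X -> V -> X -> V -> U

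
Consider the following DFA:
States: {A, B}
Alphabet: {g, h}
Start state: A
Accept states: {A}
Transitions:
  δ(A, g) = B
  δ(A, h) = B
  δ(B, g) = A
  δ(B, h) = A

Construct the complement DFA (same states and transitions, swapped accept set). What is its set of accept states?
Complement accept states = All states \ Original accept states
= {A, B} \ {A}
{B}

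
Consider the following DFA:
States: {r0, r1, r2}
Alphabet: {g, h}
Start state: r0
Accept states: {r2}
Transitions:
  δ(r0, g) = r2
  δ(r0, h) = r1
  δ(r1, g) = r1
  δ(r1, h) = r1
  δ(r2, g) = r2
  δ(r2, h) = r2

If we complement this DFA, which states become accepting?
Complement accept states = All states \ Original accept states
= {r0, r1, r2} \ {r2}
{r0, r1}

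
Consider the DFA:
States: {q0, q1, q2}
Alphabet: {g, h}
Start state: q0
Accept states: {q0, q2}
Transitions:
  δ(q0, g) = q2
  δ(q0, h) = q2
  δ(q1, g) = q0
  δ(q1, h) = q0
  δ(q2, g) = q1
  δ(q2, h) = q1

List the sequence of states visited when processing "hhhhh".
read 'h': q0 → q2
  read 'h': q2 → q1
  read 'h': q1 → q0
  read 'h': q0 → q2
  read 'h': q2 → q1
q0 -> q2 -> q1 -> q0 -> q2 -> q1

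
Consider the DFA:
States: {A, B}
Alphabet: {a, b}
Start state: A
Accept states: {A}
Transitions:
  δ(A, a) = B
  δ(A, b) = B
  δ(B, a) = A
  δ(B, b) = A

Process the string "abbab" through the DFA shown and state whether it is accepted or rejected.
Processing string "abbab":
  A --a--> B
  B --b--> A
  A --b--> B
  B --a--> A
  A --b--> B
Final state: B
Accept states: {A}
No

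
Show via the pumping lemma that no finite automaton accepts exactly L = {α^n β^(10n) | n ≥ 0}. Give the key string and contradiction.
Assume L is regular with pumping length p. Idea: pumping the α-block breaks the 1:10 ratio.
Choose s = α^p β^(10p) (length 11p ≥ p). By the pumping lemma, s = xyz with |xy| ≤ p, |y| > 0, so y = α^k with k ≥ 1. Then xy²z = α^(p+k) β^(10p). For this to be in L we would need 10p = 10(p+k), i.e. 10k = 0, contradicting k ≥ 1. So xy²z ∉ L.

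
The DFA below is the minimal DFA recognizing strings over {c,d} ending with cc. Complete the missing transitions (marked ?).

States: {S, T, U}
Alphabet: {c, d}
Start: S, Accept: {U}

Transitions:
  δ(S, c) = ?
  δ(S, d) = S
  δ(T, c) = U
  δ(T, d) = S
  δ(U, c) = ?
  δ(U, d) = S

From the language and accept set, identify what each state tracks — S: last symbol not c; T: one trailing c; U: two trailing c's.
Each missing δ(q, a) is the state matching the new tracked value after reading a.
δ(S, c) = T; δ(U, c) = U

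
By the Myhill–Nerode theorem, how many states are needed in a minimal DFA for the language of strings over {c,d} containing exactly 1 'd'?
By Myhill–Nerode, count the distinguishable equivalence classes: 3 classes — having seen 0, 1, or >1 copies of 'd'; the count-1 class is the only accepting one and >1 is dead.
3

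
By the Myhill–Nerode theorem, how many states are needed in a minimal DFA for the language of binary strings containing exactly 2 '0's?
By Myhill–Nerode, count the distinguishable equivalence classes: 4 classes — having seen 0, 1, 2, or >2 copies of '0'; the count-2 class is the only accepting one and >2 is dead.
4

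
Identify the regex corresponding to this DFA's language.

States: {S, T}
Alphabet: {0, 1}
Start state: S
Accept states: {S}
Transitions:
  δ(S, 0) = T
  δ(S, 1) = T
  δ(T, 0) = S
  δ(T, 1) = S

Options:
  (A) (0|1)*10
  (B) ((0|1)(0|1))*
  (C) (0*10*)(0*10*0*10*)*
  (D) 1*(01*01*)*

Check each option against the DFA on short strings; one disagreement eliminates an option:
  (A) (0|1)*10: on ε the DFA stays in S and accepts (S ∈ Accept), but the regex does not match it → eliminate
  (B) ((0|1)(0|1))*: agrees with the DFA on every string of length ≤ 6
  (C) (0*10*)(0*10*0*10*)*: on ε the DFA stays in S and accepts (S ∈ Accept), but the regex does not match it → eliminate
  (D) 1*(01*01*)*: on '1' the DFA goes S → T and rejects (T ∉ Accept), but the regex matches it → eliminate
Only (B) is consistent with the DFA.
(B) ((0|1)(0|1))*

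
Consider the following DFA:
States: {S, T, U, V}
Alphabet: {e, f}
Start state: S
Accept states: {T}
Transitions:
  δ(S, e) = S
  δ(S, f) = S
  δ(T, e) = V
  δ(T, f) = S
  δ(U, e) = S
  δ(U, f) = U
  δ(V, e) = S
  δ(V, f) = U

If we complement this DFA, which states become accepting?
Complement accept states = All states \ Original accept states
= {S, T, U, V} \ {T}
{S, U, V}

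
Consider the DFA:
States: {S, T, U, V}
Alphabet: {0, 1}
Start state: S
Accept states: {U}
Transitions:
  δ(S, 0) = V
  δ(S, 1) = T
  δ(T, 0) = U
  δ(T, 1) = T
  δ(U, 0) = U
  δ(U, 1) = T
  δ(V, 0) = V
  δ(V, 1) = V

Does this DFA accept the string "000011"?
Processing string "000011":
  S --0--> V
  V --0--> V
  V --0--> V
  V --0--> V
  V --1--> V
  V --1--> V
Final state: V
Accept states: {U}
No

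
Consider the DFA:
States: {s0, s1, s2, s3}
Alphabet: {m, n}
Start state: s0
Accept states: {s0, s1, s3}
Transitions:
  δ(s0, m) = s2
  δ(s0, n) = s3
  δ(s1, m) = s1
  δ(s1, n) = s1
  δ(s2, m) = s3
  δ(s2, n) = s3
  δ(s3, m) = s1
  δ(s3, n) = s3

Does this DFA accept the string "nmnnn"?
Processing string "nmnnn":
  s0 --n--> s3
  s3 --m--> s1
  s1 --n--> s1
  s1 --n--> s1
  s1 --n--> s1
Final state: s1
Accept states: {s0, s1, s3}
Yes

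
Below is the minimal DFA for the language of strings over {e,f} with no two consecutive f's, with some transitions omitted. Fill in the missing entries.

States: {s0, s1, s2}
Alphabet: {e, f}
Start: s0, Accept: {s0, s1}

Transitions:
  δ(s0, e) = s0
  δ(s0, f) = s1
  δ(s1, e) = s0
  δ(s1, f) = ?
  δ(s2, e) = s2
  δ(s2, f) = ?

From the language and accept set, identify what each state tracks — s0: last symbol not f (ok); s1: last symbol f (ok); s2: saw ff (dead).
Each missing δ(q, a) is the state matching the new tracked value after reading a.
δ(s1, f) = s2; δ(s2, f) = s2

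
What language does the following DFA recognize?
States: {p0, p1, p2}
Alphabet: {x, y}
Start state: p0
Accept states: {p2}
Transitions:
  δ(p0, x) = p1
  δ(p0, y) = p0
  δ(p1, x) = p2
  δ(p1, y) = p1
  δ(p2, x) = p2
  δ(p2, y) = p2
Testing a few strings:
  'xyxx' → accept
  'y' → reject
  'xx' → accept
  'yyy' → reject
State roles: p0=zero x's seen; p1=one x seen; p2=≥ two x's seen
All strings over {x,y} containing at least two x's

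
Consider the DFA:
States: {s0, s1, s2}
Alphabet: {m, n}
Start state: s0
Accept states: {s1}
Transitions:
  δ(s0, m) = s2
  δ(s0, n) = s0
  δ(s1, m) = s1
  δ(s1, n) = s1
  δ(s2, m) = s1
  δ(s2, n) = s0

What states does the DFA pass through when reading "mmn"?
read 'm': s0 → s2
  read 'm': s2 → s1
  read 'n': s1 → s1
s0 -> s2 -> s1 -> s1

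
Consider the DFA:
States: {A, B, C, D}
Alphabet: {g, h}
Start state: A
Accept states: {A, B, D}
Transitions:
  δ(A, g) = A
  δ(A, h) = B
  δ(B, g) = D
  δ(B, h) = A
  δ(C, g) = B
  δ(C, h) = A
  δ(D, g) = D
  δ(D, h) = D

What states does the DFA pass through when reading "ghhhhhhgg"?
read 'g': A → A
  read 'h': A → B
  read 'h': B → A
  read 'h': A → B
  read 'h': B → A
  read 'h': A → B
  read 'h': B → A
  read 'g': A → A
  read 'g': A → A
A -> A -> B -> A -> B -> A -> B -> A -> A -> A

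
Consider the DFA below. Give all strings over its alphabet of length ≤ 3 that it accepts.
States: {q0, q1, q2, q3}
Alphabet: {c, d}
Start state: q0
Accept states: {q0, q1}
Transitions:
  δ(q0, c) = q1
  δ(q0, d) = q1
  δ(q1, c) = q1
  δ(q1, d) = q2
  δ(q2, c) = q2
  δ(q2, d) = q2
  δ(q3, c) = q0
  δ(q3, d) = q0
ε, c, d, cc, dc, ccc, dcc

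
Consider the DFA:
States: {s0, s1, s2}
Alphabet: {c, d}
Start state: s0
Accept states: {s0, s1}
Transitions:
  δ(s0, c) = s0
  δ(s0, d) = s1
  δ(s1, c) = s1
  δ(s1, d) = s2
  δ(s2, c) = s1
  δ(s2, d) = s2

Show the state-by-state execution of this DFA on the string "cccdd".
read 'c': s0 → s0
  read 'c': s0 → s0
  read 'c': s0 → s0
  read 'd': s0 → s1
  read 'd': s1 → s2
s0 -> s0 -> s0 -> s0 -> s1 -> s2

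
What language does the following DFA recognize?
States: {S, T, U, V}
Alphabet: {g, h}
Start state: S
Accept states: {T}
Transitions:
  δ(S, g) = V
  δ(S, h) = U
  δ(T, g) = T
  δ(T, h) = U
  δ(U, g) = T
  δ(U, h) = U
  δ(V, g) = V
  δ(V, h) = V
Testing a few strings:
  'hghg' → accept
  'gg' → reject
  'ggg' → reject
  'ghh' → reject
State roles: S=no input read; T=started with h, last symbol g; U=started with h, last symbol h; V=started with g (dead)
All strings over {g,h} that start with h and end with g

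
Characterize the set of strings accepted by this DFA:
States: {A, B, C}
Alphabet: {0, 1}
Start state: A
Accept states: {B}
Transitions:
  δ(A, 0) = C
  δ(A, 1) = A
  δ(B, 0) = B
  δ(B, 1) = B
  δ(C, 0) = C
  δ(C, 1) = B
Testing a few strings:
  '0110' → accept
  '0' → reject
  '0000' → reject
  '1' → reject
State roles: A=no 0 seen yet; B=substring 01 seen; C=seen a 0, waiting for 1
All binary strings containing the substring 01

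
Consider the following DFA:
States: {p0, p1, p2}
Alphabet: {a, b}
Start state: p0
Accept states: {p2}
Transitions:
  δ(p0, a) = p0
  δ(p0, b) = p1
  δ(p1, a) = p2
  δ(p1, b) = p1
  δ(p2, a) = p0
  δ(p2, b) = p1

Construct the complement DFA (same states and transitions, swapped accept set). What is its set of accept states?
Complement accept states = All states \ Original accept states
= {p0, p1, p2} \ {p2}
{p0, p1}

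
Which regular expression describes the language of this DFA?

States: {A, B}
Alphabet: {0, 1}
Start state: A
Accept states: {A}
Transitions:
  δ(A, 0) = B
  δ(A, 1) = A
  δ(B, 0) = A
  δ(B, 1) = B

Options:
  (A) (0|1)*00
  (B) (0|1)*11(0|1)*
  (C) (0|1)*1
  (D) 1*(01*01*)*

Check each option against the DFA on short strings; one disagreement eliminates an option:
  (A) (0|1)*00: on ε the DFA stays in A and accepts (A ∈ Accept), but the regex does not match it → eliminate
  (B) (0|1)*11(0|1)*: on ε the DFA stays in A and accepts (A ∈ Accept), but the regex does not match it → eliminate
  (C) (0|1)*1: on ε the DFA stays in A and accepts (A ∈ Accept), but the regex does not match it → eliminate
  (D) 1*(01*01*)*: agrees with the DFA on every string of length ≤ 6
Only (D) is consistent with the DFA.
(D) 1*(01*01*)*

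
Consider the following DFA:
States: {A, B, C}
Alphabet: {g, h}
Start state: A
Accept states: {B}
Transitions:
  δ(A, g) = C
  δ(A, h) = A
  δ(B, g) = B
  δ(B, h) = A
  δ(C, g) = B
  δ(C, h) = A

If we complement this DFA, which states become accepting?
Complement accept states = All states \ Original accept states
= {A, B, C} \ {B}
{A, C}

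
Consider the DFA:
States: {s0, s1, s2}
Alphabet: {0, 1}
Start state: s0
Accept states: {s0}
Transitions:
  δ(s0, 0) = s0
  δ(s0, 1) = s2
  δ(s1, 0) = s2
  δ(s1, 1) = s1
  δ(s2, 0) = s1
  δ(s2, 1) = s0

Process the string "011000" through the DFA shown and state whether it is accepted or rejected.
Processing string "011000":
  s0 --0--> s0
  s0 --1--> s2
  s2 --1--> s0
  s0 --0--> s0
  s0 --0--> s0
  s0 --0--> s0
Final state: s0
Accept states: {s0}
Yes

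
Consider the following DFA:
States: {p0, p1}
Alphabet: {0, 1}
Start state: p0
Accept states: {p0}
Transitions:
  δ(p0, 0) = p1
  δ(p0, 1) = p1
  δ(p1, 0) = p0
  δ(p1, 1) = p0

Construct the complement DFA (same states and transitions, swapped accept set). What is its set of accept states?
Complement accept states = All states \ Original accept states
= {p0, p1} \ {p0}
{p1}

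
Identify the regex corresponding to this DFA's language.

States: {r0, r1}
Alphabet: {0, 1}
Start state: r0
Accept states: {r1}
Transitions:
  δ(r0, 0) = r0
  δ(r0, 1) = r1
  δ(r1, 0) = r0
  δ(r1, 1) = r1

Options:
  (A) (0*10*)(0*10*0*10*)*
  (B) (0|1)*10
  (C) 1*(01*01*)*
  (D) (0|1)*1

Check each option against the DFA on short strings; one disagreement eliminates an option:
  (A) (0*10*)(0*10*0*10*)*: on '10' the DFA goes r0 → r1 → r0 and rejects (r0 ∉ Accept), but the regex matches it → eliminate
  (B) (0|1)*10: on '1' the DFA goes r0 → r1 and accepts (r1 ∈ Accept), but the regex does not match it → eliminate
  (C) 1*(01*01*)*: on ε the DFA stays in r0 and rejects (r0 ∉ Accept), but the regex matches it → eliminate
  (D) (0|1)*1: agrees with the DFA on every string of length ≤ 6
Only (D) is consistent with the DFA.
(D) (0|1)*1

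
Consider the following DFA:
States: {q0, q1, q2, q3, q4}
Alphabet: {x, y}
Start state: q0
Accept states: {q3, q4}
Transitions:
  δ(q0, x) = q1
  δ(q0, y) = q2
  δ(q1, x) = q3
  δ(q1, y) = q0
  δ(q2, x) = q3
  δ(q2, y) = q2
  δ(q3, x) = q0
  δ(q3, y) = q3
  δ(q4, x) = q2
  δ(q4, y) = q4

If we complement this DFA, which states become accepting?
Complement accept states = All states \ Original accept states
= {q0, q1, q2, q3, q4} \ {q3, q4}
{q0, q1, q2}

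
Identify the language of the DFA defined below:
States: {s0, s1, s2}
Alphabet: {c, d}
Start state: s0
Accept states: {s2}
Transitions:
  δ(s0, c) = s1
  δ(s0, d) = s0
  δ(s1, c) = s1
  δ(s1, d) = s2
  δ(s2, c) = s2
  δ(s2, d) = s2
Testing a few strings:
  'dcc' → reject
  'dddc' → reject
  'ccd' → accept
  'cd' → accept
State roles: s0=no c seen yet; s1=seen a c, waiting for d; s2=substring cd seen
All strings over {c,d} containing the substring cd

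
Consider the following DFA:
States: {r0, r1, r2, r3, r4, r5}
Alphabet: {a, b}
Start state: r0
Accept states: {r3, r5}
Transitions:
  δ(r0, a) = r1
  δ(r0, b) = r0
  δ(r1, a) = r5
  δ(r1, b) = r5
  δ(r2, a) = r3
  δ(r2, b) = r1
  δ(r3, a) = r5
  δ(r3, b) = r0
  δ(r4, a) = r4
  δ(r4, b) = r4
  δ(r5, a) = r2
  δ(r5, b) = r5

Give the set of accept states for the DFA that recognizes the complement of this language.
Complement accept states = All states \ Original accept states
= {r0, r1, r2, r3, r4, r5} \ {r3, r5}
{r0, r1, r2, r4}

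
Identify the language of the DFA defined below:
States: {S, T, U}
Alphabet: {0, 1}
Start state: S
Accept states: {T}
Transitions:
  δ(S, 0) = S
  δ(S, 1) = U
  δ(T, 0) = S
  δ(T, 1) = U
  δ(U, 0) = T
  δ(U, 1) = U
Testing a few strings:
  '1' → reject
  '0' → reject
  '01' → reject
  '0011' → reject
State roles: S=no suffix match; T=suffix is 10; U=one trailing 1
All binary strings ending with 10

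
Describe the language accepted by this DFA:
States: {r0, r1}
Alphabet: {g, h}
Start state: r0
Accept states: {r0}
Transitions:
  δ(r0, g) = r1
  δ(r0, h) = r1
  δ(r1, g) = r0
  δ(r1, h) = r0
Testing a few strings:
  'gg' → accept
  'hhh' → reject
  'ghh' → reject
  'hh' → accept
State roles: r0=even length so far; r1=odd length so far
All strings over {g,h} of even length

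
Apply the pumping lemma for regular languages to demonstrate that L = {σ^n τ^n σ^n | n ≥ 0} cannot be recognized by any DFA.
Assume L is regular with pumping length p. Idea: pumping the first σ-block unbalances it against the other two.
Choose s = σ^p τ^p σ^p ∈ L (|s| = 3p ≥ p). By the pumping lemma, s = xyz with |xy| ≤ p, |y| > 0, so y = σ^k with k ≥ 1, inside the first σ-block. Then xy²z = σ^(p+k) τ^p σ^p. The first block has length p+k ≠ p, so the three block lengths are no longer equal and xy²z ∉ L.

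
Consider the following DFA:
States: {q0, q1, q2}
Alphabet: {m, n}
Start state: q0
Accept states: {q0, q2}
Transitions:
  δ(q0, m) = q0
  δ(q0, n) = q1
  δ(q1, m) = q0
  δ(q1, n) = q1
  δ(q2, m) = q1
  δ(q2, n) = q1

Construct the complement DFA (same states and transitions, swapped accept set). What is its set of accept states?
Complement accept states = All states \ Original accept states
= {q0, q1, q2} \ {q0, q2}
{q1}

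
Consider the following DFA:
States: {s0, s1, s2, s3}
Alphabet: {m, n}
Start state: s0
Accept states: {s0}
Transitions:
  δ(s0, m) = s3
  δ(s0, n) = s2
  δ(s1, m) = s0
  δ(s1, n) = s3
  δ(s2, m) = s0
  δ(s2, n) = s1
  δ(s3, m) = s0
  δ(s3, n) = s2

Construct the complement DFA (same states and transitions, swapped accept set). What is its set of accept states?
Complement accept states = All states \ Original accept states
= {s0, s1, s2, s3} \ {s0}
{s1, s2, s3}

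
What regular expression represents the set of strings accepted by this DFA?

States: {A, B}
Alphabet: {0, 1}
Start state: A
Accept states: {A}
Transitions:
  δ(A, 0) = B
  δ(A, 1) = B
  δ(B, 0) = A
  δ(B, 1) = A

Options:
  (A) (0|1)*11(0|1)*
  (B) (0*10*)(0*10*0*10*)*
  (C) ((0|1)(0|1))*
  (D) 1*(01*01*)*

Check each option against the DFA on short strings; one disagreement eliminates an option:
  (A) (0|1)*11(0|1)*: on ε the DFA stays in A and accepts (A ∈ Accept), but the regex does not match it → eliminate
  (B) (0*10*)(0*10*0*10*)*: on ε the DFA stays in A and accepts (A ∈ Accept), but the regex does not match it → eliminate
  (C) ((0|1)(0|1))*: agrees with the DFA on every string of length ≤ 6
  (D) 1*(01*01*)*: on '1' the DFA goes A → B and rejects (B ∉ Accept), but the regex matches it → eliminate
Only (C) is consistent with the DFA.
(C) ((0|1)(0|1))*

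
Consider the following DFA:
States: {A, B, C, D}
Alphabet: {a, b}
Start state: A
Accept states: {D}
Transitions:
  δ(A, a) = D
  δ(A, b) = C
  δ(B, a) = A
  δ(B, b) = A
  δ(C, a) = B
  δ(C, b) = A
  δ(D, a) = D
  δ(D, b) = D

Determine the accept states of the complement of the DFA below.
Complement accept states = All states \ Original accept states
= {A, B, C, D} \ {D}
{A, B, C}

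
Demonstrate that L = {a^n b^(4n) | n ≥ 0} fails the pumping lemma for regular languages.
Assume L is regular with pumping length p. Idea: pumping the a-block breaks the 1:4 ratio.
Choose s = a^p b^(4p) (length 5p ≥ p). By the pumping lemma, s = xyz with |xy| ≤ p, |y| > 0, so y = a^k with k ≥ 1. Then xy²z = a^(p+k) b^(4p). For this to be in L we would need 4p = 4(p+k), i.e. 4k = 0, contradicting k ≥ 1. So xy²z ∉ L.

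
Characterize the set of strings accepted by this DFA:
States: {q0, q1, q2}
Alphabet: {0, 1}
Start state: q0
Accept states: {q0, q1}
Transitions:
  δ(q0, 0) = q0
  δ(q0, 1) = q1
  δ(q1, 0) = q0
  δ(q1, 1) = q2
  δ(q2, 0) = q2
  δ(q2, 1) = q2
Testing a few strings:
  '0010' → accept
  '0011' → reject
  '11' → reject
  '01' → accept
State roles: q0=last symbol not 1 (ok); q1=last symbol 1 (ok); q2=saw 11 (dead)
All binary strings with no two consecutive 1's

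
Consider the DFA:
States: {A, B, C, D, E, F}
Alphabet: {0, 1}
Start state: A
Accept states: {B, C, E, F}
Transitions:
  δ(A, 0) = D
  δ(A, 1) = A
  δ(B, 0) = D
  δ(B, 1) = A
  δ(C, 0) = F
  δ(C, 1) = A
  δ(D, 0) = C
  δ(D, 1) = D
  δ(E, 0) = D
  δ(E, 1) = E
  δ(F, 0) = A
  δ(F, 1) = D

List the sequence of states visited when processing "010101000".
read '0': A → D
  read '1': D → D
  read '0': D → C
  read '1': C → A
  read '0': A → D
  read '1': D → D
  read '0': D → C
  read '0': C → F
  read '0': F → A
A -> D -> D -> C -> A -> D -> D -> C -> F -> A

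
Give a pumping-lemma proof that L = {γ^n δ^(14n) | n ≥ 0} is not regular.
Assume L is regular with pumping length p. Idea: pumping the γ-block breaks the 1:14 ratio.
Choose s = γ^p δ^(14p) (length 15p ≥ p). By the pumping lemma, s = xyz with |xy| ≤ p, |y| > 0, so y = γ^k with k ≥ 1. Then xy²z = γ^(p+k) δ^(14p). For this to be in L we would need 14p = 14(p+k), i.e. 14k = 0, contradicting k ≥ 1. So xy²z ∉ L.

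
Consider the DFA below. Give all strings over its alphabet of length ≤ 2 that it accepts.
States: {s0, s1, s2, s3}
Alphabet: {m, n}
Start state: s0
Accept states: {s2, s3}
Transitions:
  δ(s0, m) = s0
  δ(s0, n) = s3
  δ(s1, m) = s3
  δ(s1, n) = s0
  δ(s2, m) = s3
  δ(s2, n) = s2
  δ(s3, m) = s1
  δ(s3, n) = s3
n, mn, nn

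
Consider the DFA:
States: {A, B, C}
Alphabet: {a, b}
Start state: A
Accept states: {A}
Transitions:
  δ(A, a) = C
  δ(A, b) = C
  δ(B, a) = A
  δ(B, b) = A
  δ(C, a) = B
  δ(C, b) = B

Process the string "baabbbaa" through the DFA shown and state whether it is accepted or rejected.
Processing string "baabbbaa":
  A --b--> C
  C --a--> B
  B --a--> A
  A --b--> C
  C --b--> B
  B --b--> A
  A --a--> C
  C --a--> B
Final state: B
Accept states: {A}
No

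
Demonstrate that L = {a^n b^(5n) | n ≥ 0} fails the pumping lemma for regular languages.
Assume L is regular with pumping length p. Idea: pumping the a-block breaks the 1:5 ratio.
Choose s = a^p b^(5p) (length 6p ≥ p). By the pumping lemma, s = xyz with |xy| ≤ p, |y| > 0, so y = a^k with k ≥ 1. Then xy²z = a^(p+k) b^(5p). For this to be in L we would need 5p = 5(p+k), i.e. 5k = 0, contradicting k ≥ 1. So xy²z ∉ L.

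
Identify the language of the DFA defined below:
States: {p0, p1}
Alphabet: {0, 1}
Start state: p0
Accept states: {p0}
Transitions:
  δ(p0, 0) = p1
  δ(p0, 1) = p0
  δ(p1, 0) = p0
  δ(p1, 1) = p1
Testing a few strings:
  '01' → reject
  '10' → reject
  '1' → accept
  '0' → reject
State roles: p0=even number of 0's so far; p1=odd number of 0's so far
All binary strings with an even number of 0's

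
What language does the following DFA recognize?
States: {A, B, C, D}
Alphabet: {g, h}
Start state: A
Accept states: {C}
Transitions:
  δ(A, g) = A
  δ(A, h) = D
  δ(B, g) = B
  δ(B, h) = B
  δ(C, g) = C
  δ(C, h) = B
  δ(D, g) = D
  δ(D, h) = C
Testing a few strings:
  'hh' → accept
  'hgh' → accept
  'gg' → reject
  'ghg' → reject
State roles: A=zero h's; B=≥ three h's (dead); C=two h's; D=one h
All strings over {g,h} containing exactly two h's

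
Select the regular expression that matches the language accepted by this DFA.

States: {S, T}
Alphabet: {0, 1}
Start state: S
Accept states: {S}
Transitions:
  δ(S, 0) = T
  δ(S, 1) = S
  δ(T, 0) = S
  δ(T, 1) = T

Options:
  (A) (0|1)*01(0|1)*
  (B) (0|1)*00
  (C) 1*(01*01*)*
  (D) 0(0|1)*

Check each option against the DFA on short strings; one disagreement eliminates an option:
  (A) (0|1)*01(0|1)*: on ε the DFA stays in S and accepts (S ∈ Accept), but the regex does not match it → eliminate
  (B) (0|1)*00: on ε the DFA stays in S and accepts (S ∈ Accept), but the regex does not match it → eliminate
  (C) 1*(01*01*)*: agrees with the DFA on every string of length ≤ 6
  (D) 0(0|1)*: on ε the DFA stays in S and accepts (S ∈ Accept), but the regex does not match it → eliminate
Only (C) is consistent with the DFA.
(C) 1*(01*01*)*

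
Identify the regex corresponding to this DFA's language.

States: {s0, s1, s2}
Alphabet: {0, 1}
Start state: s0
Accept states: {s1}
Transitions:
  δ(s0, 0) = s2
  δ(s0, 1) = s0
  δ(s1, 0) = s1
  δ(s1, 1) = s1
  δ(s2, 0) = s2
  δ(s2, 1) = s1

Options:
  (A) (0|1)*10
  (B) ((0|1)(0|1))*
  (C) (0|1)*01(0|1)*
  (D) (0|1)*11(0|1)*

Check each option against the DFA on short strings; one disagreement eliminates an option:
  (A) (0|1)*10: on '01' the DFA goes s0 → s2 → s1 and accepts (s1 ∈ Accept), but the regex does not match it → eliminate
  (B) ((0|1)(0|1))*: on ε the DFA stays in s0 and rejects (s0 ∉ Accept), but the regex matches it → eliminate
  (C) (0|1)*01(0|1)*: agrees with the DFA on every string of length ≤ 6
  (D) (0|1)*11(0|1)*: on '01' the DFA goes s0 → s2 → s1 and accepts (s1 ∈ Accept), but the regex does not match it → eliminate
Only (C) is consistent with the DFA.
(C) (0|1)*01(0|1)*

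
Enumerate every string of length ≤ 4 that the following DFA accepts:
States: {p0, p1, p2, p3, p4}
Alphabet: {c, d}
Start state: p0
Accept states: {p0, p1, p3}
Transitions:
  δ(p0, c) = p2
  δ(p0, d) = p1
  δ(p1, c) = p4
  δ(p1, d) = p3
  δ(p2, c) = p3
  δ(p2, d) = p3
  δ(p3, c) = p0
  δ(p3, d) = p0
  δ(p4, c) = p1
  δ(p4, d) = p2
ε, d, cc, cd, dd, ccc, ccd, cdc, cdd, dcc, ddc, ddd, cccd, ccdd, cdcd, cddd, dccd, dcdc, dcdd, ddcd, dddd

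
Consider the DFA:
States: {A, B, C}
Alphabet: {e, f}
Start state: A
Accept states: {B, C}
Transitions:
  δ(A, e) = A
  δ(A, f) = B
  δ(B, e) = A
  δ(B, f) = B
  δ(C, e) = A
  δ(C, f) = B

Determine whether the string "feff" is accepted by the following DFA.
Processing string "feff":
  A --f--> B
  B --e--> A
  A --f--> B
  B --f--> B
Final state: B
Accept states: {B, C}
Yes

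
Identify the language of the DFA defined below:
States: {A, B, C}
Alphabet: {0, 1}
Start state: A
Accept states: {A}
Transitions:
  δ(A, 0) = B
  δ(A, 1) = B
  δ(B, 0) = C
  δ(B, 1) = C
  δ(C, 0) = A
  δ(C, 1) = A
Testing a few strings:
  '00' → reject
  '10' → reject
  '111' → accept
  '0001' → reject
State roles: A=length ≡ 0 (mod 3); B=length ≡ 1 (mod 3); C=length ≡ 2 (mod 3)
All binary strings whose length is a multiple of 3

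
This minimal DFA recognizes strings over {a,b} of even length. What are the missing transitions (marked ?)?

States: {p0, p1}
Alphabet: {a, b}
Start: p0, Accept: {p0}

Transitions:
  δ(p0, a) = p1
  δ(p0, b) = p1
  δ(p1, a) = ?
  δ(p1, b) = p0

From the language and accept set, identify what each state tracks — p0: even length so far; p1: odd length so far.
Each missing δ(q, a) is the state matching the new tracked value after reading a.
δ(p1, a) = p0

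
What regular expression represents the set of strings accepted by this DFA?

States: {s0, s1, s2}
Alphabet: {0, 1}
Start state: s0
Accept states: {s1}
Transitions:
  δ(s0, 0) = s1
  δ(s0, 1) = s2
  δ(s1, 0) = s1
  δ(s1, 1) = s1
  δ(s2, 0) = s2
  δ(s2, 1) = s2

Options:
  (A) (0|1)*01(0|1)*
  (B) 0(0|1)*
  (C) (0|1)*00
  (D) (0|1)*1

Check each option against the DFA on short strings; one disagreement eliminates an option:
  (A) (0|1)*01(0|1)*: on '0' the DFA goes s0 → s1 and accepts (s1 ∈ Accept), but the regex does not match it → eliminate
  (B) 0(0|1)*: agrees with the DFA on every string of length ≤ 6
  (C) (0|1)*00: on '0' the DFA goes s0 → s1 and accepts (s1 ∈ Accept), but the regex does not match it → eliminate
  (D) (0|1)*1: on '0' the DFA goes s0 → s1 and accepts (s1 ∈ Accept), but the regex does not match it → eliminate
Only (B) is consistent with the DFA.
(B) 0(0|1)*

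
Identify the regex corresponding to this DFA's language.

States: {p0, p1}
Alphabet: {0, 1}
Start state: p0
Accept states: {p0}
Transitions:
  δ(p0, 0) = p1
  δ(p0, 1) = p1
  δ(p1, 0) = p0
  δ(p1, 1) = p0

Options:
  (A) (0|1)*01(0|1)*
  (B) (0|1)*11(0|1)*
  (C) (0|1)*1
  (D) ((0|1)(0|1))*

Check each option against the DFA on short strings; one disagreement eliminates an option:
  (A) (0|1)*01(0|1)*: on ε the DFA stays in p0 and accepts (p0 ∈ Accept), but the regex does not match it → eliminate
  (B) (0|1)*11(0|1)*: on ε the DFA stays in p0 and accepts (p0 ∈ Accept), but the regex does not match it → eliminate
  (C) (0|1)*1: on ε the DFA stays in p0 and accepts (p0 ∈ Accept), but the regex does not match it → eliminate
  (D) ((0|1)(0|1))*: agrees with the DFA on every string of length ≤ 6
Only (D) is consistent with the DFA.
(D) ((0|1)(0|1))*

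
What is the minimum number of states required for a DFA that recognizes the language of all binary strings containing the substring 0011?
By Myhill–Nerode, count the distinguishable equivalence classes: 5 classes — one per longest suffix of the input that is a prefix of '0011' (lengths 0 through 3), plus an absorbing 'already seen 0011' class.
5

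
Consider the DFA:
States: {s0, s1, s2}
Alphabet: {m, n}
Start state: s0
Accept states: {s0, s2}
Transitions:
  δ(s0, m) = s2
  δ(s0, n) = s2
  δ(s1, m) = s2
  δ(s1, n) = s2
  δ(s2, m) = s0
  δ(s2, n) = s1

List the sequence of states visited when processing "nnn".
read 'n': s0 → s2
  read 'n': s2 → s1
  read 'n': s1 → s2
s0 -> s2 -> s1 -> s2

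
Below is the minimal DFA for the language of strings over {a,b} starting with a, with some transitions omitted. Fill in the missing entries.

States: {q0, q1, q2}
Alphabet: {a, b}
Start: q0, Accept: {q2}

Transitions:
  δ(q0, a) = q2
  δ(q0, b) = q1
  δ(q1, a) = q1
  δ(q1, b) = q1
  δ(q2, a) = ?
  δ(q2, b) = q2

From the language and accept set, identify what each state tracks — q0: no input read; q1: started with b (dead); q2: started with a.
Each missing δ(q, a) is the state matching the new tracked value after reading a.
δ(q2, a) = q2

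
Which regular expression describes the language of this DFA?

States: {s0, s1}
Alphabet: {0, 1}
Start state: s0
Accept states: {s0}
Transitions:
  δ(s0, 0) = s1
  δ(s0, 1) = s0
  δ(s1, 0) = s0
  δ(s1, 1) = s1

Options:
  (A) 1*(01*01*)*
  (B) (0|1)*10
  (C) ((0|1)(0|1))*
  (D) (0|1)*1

Check each option against the DFA on short strings; one disagreement eliminates an option:
  (A) 1*(01*01*)*: agrees with the DFA on every string of length ≤ 6
  (B) (0|1)*10: on ε the DFA stays in s0 and accepts (s0 ∈ Accept), but the regex does not match it → eliminate
  (C) ((0|1)(0|1))*: on '1' the DFA goes s0 → s0 and accepts (s0 ∈ Accept), but the regex does not match it → eliminate
  (D) (0|1)*1: on ε the DFA stays in s0 and accepts (s0 ∈ Accept), but the regex does not match it → eliminate
Only (A) is consistent with the DFA.
(A) 1*(01*01*)*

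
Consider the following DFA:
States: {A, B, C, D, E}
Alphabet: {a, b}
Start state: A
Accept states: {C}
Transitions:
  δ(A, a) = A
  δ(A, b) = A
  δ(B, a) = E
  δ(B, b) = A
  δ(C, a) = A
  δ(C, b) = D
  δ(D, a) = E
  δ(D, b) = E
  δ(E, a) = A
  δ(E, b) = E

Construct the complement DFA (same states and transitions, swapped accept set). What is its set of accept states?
Complement accept states = All states \ Original accept states
= {A, B, C, D, E} \ {C}
{A, B, D, E}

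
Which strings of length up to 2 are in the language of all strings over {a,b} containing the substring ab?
ab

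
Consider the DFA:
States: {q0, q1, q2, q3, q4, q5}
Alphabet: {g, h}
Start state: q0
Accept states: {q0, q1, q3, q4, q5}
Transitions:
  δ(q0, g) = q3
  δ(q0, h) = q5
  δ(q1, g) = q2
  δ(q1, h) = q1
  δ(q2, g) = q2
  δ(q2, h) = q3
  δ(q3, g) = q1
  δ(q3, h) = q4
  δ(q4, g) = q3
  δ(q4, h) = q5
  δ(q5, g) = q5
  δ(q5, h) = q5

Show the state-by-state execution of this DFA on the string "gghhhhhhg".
read 'g': q0 → q3
  read 'g': q3 → q1
  read 'h': q1 → q1
  read 'h': q1 → q1
  read 'h': q1 → q1
  read 'h': q1 → q1
  read 'h': q1 → q1
  read 'h': q1 → q1
  read 'g': q1 → q2
q0 -> q3 -> q1 -> q1 -> q1 -> q1 -> q1 -> q1 -> q1 -> q2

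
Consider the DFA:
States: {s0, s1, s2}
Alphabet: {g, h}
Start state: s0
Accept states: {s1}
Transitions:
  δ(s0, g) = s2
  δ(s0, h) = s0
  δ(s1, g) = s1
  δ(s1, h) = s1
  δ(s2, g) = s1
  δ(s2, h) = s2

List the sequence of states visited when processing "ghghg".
read 'g': s0 → s2
  read 'h': s2 → s2
  read 'g': s2 → s1
  read 'h': s1 → s1
  read 'g': s1 → s1
s0 -> s2 -> s2 -> s1 -> s1 -> s1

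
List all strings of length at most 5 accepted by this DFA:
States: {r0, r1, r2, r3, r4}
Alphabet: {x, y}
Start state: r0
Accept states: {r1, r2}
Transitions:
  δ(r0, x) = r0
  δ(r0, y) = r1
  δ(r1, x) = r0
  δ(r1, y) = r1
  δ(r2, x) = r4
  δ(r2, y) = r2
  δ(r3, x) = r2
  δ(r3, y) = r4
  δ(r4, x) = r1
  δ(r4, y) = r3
y, xy, yy, xxy, xyy, yxy, yyy, xxxy, xxyy, xyxy, xyyy, yxxy, yxyy, yyxy, yyyy, xxxxy, xxxyy, xxyxy, xxyyy, xyxxy, xyxyy, xyyxy, xyyyy, yxxxy, yxxyy, yxyxy, yxyyy, yyxxy, yyxyy, yyyxy, yyyyy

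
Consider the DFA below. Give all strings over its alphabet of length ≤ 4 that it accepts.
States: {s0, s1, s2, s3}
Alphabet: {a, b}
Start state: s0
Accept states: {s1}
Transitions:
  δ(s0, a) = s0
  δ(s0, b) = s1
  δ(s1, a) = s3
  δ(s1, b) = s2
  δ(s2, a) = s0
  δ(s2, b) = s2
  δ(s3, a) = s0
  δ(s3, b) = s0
b, ab, aab, aaab, baab, babb, bbab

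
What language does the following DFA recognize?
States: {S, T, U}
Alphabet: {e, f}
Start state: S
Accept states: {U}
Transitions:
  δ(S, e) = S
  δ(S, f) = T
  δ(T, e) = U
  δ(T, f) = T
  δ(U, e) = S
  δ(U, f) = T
Testing a few strings:
  'ffee' → reject
  'feff' → reject
  'e' → reject
  'efe' → accept
State roles: S=no suffix match; T=one trailing f; U=suffix is fe
All strings over {e,f} ending with fe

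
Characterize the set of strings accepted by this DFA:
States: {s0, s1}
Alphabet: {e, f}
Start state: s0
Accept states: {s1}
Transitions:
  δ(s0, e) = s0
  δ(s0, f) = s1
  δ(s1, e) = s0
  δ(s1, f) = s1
Testing a few strings:
  'ffe' → reject
  'f' → accept
  'eee' → reject
  'ef' → accept
State roles: s0=last symbol not f; s1=last symbol is f
All strings over {e,f} ending with f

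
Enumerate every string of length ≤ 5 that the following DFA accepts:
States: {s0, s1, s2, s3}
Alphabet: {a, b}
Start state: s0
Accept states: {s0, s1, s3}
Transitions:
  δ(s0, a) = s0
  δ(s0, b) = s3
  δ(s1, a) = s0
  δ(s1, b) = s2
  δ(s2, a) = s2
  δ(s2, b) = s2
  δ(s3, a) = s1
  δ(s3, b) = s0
ε, a, b, aa, ab, ba, bb, aaa, aab, aba, abb, baa, bba, bbb, aaaa, aaab, aaba, aabb, abaa, abba, abbb, baaa, baab, bbaa, bbab, bbba, bbbb, aaaaa, aaaab, aaaba, aaabb, aabaa, aabba, aabbb, abaaa, abaab, abbaa, abbab, abbba, abbbb, baaaa, baaab, baaba, baabb, bbaaa, bbaab, bbaba, bbabb, bbbaa, bbbba, bbbbb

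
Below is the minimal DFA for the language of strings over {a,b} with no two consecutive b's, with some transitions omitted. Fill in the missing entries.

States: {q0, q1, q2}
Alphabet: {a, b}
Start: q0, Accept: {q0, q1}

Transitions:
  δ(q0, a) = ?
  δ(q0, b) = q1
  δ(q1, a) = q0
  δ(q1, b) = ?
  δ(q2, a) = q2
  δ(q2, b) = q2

From the language and accept set, identify what each state tracks — q0: last symbol not b (ok); q1: last symbol b (ok); q2: saw bb (dead).
Each missing δ(q, a) is the state matching the new tracked value after reading a.
δ(q0, a) = q0; δ(q1, b) = q2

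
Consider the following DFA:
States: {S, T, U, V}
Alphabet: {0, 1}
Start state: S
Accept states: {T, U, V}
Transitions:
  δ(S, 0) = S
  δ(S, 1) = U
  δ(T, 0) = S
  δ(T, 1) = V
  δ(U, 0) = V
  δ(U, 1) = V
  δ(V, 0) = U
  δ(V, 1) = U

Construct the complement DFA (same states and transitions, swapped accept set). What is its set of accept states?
Complement accept states = All states \ Original accept states
= {S, T, U, V} \ {T, U, V}
{S}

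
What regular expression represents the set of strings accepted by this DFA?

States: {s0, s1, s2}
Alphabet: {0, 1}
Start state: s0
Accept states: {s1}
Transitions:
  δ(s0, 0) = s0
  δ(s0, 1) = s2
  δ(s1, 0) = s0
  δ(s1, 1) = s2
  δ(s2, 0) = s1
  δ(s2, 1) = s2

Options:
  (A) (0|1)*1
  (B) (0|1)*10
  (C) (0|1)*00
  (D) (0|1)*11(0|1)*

Check each option against the DFA on short strings; one disagreement eliminates an option:
  (A) (0|1)*1: on '1' the DFA goes s0 → s2 and rejects (s2 ∉ Accept), but the regex matches it → eliminate
  (B) (0|1)*10: agrees with the DFA on every string of length ≤ 6
  (C) (0|1)*00: on '00' the DFA goes s0 → s0 → s0 and rejects (s0 ∉ Accept), but the regex matches it → eliminate
  (D) (0|1)*11(0|1)*: on '10' the DFA goes s0 → s2 → s1 and accepts (s1 ∈ Accept), but the regex does not match it → eliminate
Only (B) is consistent with the DFA.
(B) (0|1)*10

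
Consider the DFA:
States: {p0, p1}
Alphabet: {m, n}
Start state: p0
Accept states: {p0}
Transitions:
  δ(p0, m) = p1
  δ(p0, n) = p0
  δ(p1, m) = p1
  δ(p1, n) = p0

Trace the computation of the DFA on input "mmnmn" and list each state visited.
read 'm': p0 → p1
  read 'm': p1 → p1
  read 'n': p1 → p0
  read 'm': p0 → p1
  read 'n': p1 → p0
p0 -> p1 -> p1 -> p0 -> p1 -> p0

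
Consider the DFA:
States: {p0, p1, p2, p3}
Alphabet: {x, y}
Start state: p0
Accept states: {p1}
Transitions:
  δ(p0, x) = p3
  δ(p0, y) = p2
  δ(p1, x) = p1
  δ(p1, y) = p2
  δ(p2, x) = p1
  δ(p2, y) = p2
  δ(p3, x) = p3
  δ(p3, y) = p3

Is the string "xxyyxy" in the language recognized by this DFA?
Processing string "xxyyxy":
  p0 --x--> p3
  p3 --x--> p3
  p3 --y--> p3
  p3 --y--> p3
  p3 --x--> p3
  p3 --y--> p3
Final state: p3
Accept states: {p1}
No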